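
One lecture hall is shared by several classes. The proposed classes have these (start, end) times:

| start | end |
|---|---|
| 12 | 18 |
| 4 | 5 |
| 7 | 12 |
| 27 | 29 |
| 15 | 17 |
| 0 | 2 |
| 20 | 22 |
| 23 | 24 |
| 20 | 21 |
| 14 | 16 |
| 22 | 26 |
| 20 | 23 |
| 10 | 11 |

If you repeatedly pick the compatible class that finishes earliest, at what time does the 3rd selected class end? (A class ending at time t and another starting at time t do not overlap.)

Order by finish time; keep every interval that doesn't clash with the previous kept one.
By end time: (0,2), (4,5), (10,11), (7,12), (14,16), (15,17), (12,18), (20,21), (20,22), (20,23), (23,24), (22,26), (27,29).
Pick (0,2); next start ≥ 2 → (4,5); next start ≥ 5 → (10,11); next start ≥ 11 → (14,16); next start ≥ 16 → (20,21); next start ≥ 21 → (23,24); next start ≥ 24 → (27,29).
Selected: (0,2) (4,5) (10,11) (14,16) (20,21) (23,24) (27,29)

11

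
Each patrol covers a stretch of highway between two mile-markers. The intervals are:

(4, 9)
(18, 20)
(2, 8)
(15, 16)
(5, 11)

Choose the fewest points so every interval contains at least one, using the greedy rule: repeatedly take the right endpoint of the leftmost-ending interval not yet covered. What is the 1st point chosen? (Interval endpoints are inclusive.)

Sort by right endpoint; whenever an interval is uncovered, place a point at its right end.
Sorted: [2,8] [4,9] [5,11] [15,16] [18,20]
{[2,8],[4,9],[5,11]} hit by 8; {[15,16]} hit by 16; {[18,20]} hit by 20.
Points: 8, 16, 20 (3 total).

8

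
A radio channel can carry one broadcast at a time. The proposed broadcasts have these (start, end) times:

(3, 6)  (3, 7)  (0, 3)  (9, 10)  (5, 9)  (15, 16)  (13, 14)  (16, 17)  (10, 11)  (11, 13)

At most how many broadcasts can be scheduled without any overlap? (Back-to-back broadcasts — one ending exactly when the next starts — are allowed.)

Sort by end time and greedily take each interval whose start is ≥ the last chosen end.
Sorted by end: (0,3)  (3,6)  (3,7)  (5,9)  (9,10)  (10,11)  (11,13)  (13,14)  (15,16)  (16,17)
take (0,3); take (3,6); skip (3,7); take (9,10); take (10,11); take (11,13); take (13,14); take (15,16); take (16,17).
Selected 8 broadcasts.

8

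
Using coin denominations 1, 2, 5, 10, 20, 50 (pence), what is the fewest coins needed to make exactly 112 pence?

Greedy: take as many of the largest coin as possible, then repeat with the remainder.
112 = 2×50 + 1×10 + 1×2
Total coins = 2 + 1 + 1 = 4

4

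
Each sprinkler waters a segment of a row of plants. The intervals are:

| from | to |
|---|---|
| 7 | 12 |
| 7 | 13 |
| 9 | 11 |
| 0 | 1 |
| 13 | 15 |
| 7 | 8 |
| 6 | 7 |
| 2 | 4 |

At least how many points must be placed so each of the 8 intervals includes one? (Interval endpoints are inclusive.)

5

Process intervals by earliest right end; each time one isn't hit yet, stab at its right endpoint.
By right end: [0,1]  [2,4]  [6,7]  [7,8]  [9,11]  [7,12]  [7,13]  [13,15]
[0,1] uncovered → point at 1; [2,4] uncovered → point at 4; [6,7] uncovered → point at 7; [9,11] uncovered → point at 11; [13,15] uncovered → point at 15.
Points: 1, 4, 7, 11, 15 (5 total).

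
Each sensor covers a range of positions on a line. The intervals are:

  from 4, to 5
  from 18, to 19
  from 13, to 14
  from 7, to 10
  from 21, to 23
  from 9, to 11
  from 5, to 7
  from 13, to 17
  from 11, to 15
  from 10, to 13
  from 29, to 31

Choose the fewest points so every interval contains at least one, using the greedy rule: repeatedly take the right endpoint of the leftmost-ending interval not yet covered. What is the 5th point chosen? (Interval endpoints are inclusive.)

Sort by right endpoint; whenever an interval is uncovered, place a point at its right end.
Sorted: [4,5] [5,7] [7,10] [9,11] [10,13] [13,14] [11,15] [13,17] [18,19] [21,23] [29,31]
{[4,5],[5,7]} hit by 5; {[7,10],[9,11],[10,13]} hit by 10; {[13,14],[11,15],[13,17]} hit by 14; {[18,19]} hit by 19; {[21,23]} hit by 23; {[29,31]} hit by 31.
Points: 5, 10, 14, 19, 23, 31 (6 total).

23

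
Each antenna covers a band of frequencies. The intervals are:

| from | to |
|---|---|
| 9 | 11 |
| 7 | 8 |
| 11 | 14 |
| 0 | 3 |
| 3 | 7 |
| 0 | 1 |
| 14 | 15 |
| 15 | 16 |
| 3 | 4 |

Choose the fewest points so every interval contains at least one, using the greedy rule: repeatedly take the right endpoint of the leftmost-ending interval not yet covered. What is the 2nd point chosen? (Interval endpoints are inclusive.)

4

By right end: [0,1]  [0,3]  [3,4]  [3,7]  [7,8]  [9,11]  [11,14]  [14,15]  [15,16]
[0,1] uncovered → point at 1; [3,4] uncovered → point at 4; [7,8] uncovered → point at 8; [9,11] uncovered → point at 11; [14,15] uncovered → point at 15.
Points: 1, 4, 8, 11, 15 (5 total).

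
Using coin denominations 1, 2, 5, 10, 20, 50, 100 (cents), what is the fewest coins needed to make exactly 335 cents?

335 = 3×100 + 1×20 + 1×10 + 1×5
Total coins = 3 + 1 + 1 + 1 = 6

6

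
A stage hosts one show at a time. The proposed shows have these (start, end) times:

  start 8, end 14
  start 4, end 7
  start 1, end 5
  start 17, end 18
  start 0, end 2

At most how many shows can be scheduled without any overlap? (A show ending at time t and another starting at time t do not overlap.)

Sorted by end: (0,2)  (1,5)  (4,7)  (8,14)  (17,18)
take (0,2); skip (1,5); take (4,7); take (8,14); take (17,18).
Selected 4 shows.

4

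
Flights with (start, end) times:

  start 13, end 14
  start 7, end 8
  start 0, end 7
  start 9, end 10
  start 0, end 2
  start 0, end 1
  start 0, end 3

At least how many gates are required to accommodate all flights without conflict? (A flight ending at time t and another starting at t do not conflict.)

Count concurrent intervals with a sweep; the peak is the room count.
Events (time:±→running): 0:+→1 0:+→2 0:+→3 0:+→4 … peak 4.

4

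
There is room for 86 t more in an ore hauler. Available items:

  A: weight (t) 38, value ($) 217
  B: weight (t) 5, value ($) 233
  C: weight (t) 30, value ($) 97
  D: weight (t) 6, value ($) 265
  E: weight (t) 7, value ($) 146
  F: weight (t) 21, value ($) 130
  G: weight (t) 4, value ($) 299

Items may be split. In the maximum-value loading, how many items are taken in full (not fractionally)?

6

Greedy by value/weight ratio, highest first.
Order: G (299/4=74.75) > B (233/5=46.60) > D (265/6=44.17) > E (146/7=20.86) > F (130/21=6.19) > A (217/38=5.71) > C (97/30=3.23)
Fill: take G (4 @ 299) → take B (5 @ 233) → take D (6 @ 265) → take E (7 @ 146) → take F (21 @ 130) → take A (38 @ 217) → take 5/30 of C → 16.17; 86/86 used.
6 item(s) taken whole; one partial (take 5/30 of C).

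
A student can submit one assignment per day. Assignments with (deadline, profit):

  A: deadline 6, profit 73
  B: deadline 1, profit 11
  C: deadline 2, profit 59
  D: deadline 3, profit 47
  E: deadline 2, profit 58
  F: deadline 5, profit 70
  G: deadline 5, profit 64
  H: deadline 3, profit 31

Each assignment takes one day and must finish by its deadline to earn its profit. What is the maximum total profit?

Profit order: A=73 F=70 G=64 C=59 E=58 D=47 H=31 B=11
Assign: A→slot 6, F→slot 5, G→slot 4, C→slot 2, E→slot 1, D→slot 3, H skipped, B skipped.
Slots: [1:E] [2:C] [3:D] [4:G] [5:F] [6:A]
Profit = 58 + 59 + 47 + 64 + 70 + 73 = 371

371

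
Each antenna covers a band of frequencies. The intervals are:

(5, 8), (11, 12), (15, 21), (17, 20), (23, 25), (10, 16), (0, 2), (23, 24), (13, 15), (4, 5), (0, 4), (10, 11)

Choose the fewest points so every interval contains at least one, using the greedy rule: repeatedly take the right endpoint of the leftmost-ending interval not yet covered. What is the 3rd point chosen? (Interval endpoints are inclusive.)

Process intervals by earliest right end; each time one isn't hit yet, stab at its right endpoint.
Sorted: [0,2] [0,4] [4,5] [5,8] [10,11] [11,12] [13,15] [10,16] [17,20] [15,21] [23,24] [23,25]
{[0,2],[0,4]} hit by 2; {[4,5],[5,8]} hit by 5; {[10,11],[11,12]} hit by 11; {[13,15],[10,16]} hit by 15; {[17,20],[15,21]} hit by 20; {[23,24],[23,25]} hit by 24.
Points: 2, 5, 11, 15, 20, 24 (6 total).

11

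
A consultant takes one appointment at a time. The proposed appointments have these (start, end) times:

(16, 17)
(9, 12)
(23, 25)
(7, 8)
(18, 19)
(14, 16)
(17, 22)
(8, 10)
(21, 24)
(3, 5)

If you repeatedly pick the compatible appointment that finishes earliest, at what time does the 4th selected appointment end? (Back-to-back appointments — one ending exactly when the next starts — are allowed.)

16

Sorted by end: (3,5)  (7,8)  (8,10)  (9,12)  (14,16)  (16,17)  (18,19)  (17,22)  (21,24)  (23,25)
take (3,5); take (7,8); take (8,10); take (14,16); take (16,17); take (18,19); skip (17,22); take (21,24).
Selected: (3,5) (7,8) (8,10) (14,16) (16,17) (18,19) (21,24)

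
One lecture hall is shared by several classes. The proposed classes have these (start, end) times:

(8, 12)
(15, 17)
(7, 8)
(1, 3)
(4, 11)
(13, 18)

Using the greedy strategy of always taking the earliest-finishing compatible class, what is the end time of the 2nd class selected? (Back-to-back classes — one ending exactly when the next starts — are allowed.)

8

Greedy by earliest finish: after sorting by end time, pick each interval compatible with the last pick.
By end time: (1,3), (7,8), (4,11), (8,12), (15,17), (13,18).
Pick (1,3); next start ≥ 3 → (7,8); next start ≥ 8 → (8,12); next start ≥ 12 → (15,17).
Selected: (1,3) (7,8) (8,12) (15,17)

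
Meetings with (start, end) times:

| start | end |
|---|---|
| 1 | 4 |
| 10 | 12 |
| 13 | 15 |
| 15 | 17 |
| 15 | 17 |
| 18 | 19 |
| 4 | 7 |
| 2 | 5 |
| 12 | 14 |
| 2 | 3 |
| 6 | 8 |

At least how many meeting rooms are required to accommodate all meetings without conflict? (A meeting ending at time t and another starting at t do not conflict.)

3

Count concurrent intervals with a sweep; the peak is the room count.
Events (time:±→running): 1:+→1 2:+→2 2:+→3 … peak 3.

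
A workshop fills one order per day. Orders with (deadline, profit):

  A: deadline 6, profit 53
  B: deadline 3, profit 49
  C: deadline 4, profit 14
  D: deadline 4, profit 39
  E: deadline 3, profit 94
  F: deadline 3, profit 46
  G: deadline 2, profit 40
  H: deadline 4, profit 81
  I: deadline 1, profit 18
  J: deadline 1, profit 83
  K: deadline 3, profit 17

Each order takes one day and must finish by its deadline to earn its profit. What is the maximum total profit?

Sort by profit descending; place each in the latest free slot ≤ its deadline.
Profit order: E=94 J=83 H=81 A=53 B=49 F=46 G=40 D=39 I=18 K=17 C=14
Assign: E→slot 3, J→slot 1, H→slot 4, A→slot 6, B→slot 2, F skipped, G skipped, D skipped, I skipped, K skipped, C skipped.
Slots: [1:J] [2:B] [3:E] [4:H] [6:A]
Profit = 83 + 49 + 94 + 81 + 53 = 360

360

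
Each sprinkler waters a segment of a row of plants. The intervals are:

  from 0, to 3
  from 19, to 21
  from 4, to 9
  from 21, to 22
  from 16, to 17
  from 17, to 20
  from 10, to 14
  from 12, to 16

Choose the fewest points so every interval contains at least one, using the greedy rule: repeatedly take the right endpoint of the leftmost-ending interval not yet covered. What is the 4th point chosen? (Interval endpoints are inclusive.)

17

Process intervals by earliest right end; each time one isn't hit yet, stab at its right endpoint.
By right end: [0,3]  [4,9]  [10,14]  [12,16]  [16,17]  [17,20]  [19,21]  [21,22]
[0,3] uncovered → point at 3; [4,9] uncovered → point at 9; [10,14] uncovered → point at 14; [16,17] uncovered → point at 17; [19,21] uncovered → point at 21.
Points: 3, 9, 14, 17, 21 (5 total).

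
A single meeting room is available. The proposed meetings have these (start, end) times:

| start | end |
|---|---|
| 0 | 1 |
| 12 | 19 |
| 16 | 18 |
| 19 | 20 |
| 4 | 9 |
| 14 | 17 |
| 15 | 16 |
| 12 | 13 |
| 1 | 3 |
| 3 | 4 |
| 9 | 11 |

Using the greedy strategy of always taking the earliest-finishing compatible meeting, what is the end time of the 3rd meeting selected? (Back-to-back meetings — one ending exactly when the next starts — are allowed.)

4

Greedy by earliest finish: after sorting by end time, pick each interval compatible with the last pick.
By end time: (0,1), (1,3), (3,4), (4,9), (9,11), (12,13), (15,16), (14,17), (16,18), (12,19), (19,20).
Pick (0,1); next start ≥ 1 → (1,3); next start ≥ 3 → (3,4); next start ≥ 4 → (4,9); next start ≥ 9 → (9,11); next start ≥ 11 → (12,13); next start ≥ 13 → (15,16); next start ≥ 16 → (16,18); next start ≥ 18 → (19,20).
Selected: (0,1) (1,3) (3,4) (4,9) (9,11) (12,13) (15,16) (16,18) (19,20)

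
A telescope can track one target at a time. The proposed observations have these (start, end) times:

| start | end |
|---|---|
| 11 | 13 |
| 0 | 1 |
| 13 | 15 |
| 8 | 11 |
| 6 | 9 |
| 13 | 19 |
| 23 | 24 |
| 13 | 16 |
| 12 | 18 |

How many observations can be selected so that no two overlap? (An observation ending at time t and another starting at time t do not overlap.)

Greedy by earliest finish: after sorting by end time, pick each interval compatible with the last pick.
By end time: (0,1), (6,9), (8,11), (11,13), (13,15), (13,16), (12,18), (13,19), (23,24).
Pick (0,1); next start ≥ 1 → (6,9); next start ≥ 9 → (11,13); next start ≥ 13 → (13,15); next start ≥ 15 → (23,24).
Selected 5 observations.

5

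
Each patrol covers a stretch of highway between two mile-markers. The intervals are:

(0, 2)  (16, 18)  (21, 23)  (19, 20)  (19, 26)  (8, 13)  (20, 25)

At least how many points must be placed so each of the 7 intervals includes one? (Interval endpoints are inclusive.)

By right end: [0,2]  [8,13]  [16,18]  [19,20]  [21,23]  [20,25]  [19,26]
[0,2] uncovered → point at 2; [8,13] uncovered → point at 13; [16,18] uncovered → point at 18; [19,20] uncovered → point at 20; [21,23] uncovered → point at 23.
Points: 2, 13, 18, 20, 23 (5 total).

5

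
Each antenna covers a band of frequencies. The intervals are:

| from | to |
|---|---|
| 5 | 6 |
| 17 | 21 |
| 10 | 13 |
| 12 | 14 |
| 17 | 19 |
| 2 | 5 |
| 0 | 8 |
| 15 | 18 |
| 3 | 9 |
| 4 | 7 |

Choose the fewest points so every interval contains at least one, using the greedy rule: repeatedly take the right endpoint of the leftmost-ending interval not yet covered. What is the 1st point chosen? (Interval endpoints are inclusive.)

5

Process intervals by earliest right end; each time one isn't hit yet, stab at its right endpoint.
By right end: [2,5]  [5,6]  [4,7]  [0,8]  [3,9]  [10,13]  [12,14]  [15,18]  [17,19]  [17,21]
[2,5] uncovered → point at 5; [10,13] uncovered → point at 13; [15,18] uncovered → point at 18.
Points: 5, 13, 18 (3 total).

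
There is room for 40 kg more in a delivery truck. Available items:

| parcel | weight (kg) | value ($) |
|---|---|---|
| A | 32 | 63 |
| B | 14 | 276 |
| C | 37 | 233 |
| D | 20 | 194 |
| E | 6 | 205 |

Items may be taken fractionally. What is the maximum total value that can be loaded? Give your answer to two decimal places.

Greedy by value/weight ratio, highest first.
Order: E (205/6=34.17) > B (276/14=19.71) > D (194/20=9.70) > C (233/37=6.30) > A (63/32=1.97)
Fill: take E (6 @ 205) → take B (14 @ 276) → take D (20 @ 194); 40/40 used.
Total value = 675.00

675.00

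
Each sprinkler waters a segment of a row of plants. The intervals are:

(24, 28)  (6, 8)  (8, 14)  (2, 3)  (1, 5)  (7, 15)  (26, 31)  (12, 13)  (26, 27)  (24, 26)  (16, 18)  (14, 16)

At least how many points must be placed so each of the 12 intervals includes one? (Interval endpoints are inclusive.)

Sorted: [2,3] [1,5] [6,8] [12,13] [8,14] [7,15] [14,16] [16,18] [24,26] [26,27] [24,28] [26,31]
{[2,3],[1,5]} hit by 3; {[6,8]} hit by 8; {[12,13],[8,14],[7,15]} hit by 13; {[14,16],[16,18]} hit by 16; {[24,26],[26,27],[24,28],[26,31]} hit by 26.
Points: 3, 8, 13, 16, 26 (5 total).

5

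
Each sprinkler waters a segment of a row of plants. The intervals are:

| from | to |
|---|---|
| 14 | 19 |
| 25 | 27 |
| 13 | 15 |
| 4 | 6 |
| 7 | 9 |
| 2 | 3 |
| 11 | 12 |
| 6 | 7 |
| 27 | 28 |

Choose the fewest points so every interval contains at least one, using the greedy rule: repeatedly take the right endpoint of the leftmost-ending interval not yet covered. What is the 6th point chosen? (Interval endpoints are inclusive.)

27

By right end: [2,3]  [4,6]  [6,7]  [7,9]  [11,12]  [13,15]  [14,19]  [25,27]  [27,28]
[2,3] uncovered → point at 3; [4,6] uncovered → point at 6; [7,9] uncovered → point at 9; [11,12] uncovered → point at 12; [13,15] uncovered → point at 15; [25,27] uncovered → point at 27.
Points: 3, 6, 9, 12, 15, 27 (6 total).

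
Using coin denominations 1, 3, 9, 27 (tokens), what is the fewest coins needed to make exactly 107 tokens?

Use the largest denomination that fits, subtract, and repeat.
107 − 3×27→26 − 2×9→8 − 2×3→2 − 2×1→0
Total coins = 3 + 2 + 2 + 2 = 9

9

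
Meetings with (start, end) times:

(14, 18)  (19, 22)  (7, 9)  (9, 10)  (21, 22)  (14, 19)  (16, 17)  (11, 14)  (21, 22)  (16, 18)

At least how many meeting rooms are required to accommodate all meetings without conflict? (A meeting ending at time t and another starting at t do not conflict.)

Events (time:±→running): 7:+→1 9:-→0 9:+→1 10:-→0 11:+→1 14:-→0 14:+→1 14:+→2 16:+→3 16:+→4 … peak 4.

4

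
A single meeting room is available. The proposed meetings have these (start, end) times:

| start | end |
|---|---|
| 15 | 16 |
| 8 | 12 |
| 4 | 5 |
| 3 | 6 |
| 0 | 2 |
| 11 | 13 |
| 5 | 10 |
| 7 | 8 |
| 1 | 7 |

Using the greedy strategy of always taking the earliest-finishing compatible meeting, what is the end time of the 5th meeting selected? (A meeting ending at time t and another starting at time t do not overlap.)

Order by finish time; keep every interval that doesn't clash with the previous kept one.
By end time: (0,2), (4,5), (3,6), (1,7), (7,8), (5,10), (8,12), (11,13), (15,16).
Pick (0,2); next start ≥ 2 → (4,5); next start ≥ 5 → (7,8); next start ≥ 8 → (8,12); next start ≥ 12 → (15,16).
Selected: (0,2) (4,5) (7,8) (8,12) (15,16)

16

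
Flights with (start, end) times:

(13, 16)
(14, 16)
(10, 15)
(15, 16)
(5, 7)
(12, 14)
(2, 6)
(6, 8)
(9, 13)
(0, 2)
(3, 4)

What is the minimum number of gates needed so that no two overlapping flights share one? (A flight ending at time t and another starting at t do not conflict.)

Count concurrent intervals with a sweep; the peak is the room count.
starts: [0, 2, 3, 5, 6, 9, 10, 12, 13, 14, 15]
ends:   [2, 4, 6, 7, 8, 13, 14, 15, 16, 16, 16]
s0→1 e2→0 s2→1 s3→2 e4→1 s5→2 e6→1 s6→2 e7→1 e8→0 s9→1 s10→2 s12→3  — peak 3.

3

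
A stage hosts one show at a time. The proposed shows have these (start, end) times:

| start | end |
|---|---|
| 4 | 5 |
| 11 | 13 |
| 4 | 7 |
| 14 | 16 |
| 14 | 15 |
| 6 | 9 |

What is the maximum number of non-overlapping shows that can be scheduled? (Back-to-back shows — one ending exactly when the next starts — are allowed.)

4

Order by finish time; keep every interval that doesn't clash with the previous kept one.
By end time: (4,5), (4,7), (6,9), (11,13), (14,15), (14,16).
Pick (4,5); next start ≥ 5 → (6,9); next start ≥ 9 → (11,13); next start ≥ 13 → (14,15).
Selected 4 shows.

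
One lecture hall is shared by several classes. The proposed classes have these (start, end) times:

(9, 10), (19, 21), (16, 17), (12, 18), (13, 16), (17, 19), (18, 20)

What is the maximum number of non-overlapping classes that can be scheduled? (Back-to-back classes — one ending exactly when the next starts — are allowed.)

5

Sorted by end: (9,10)  (13,16)  (16,17)  (12,18)  (17,19)  (18,20)  (19,21)
take (9,10); take (13,16); take (16,17); skip (12,18); take (17,19); skip (18,20); take (19,21).
Selected 5 classes.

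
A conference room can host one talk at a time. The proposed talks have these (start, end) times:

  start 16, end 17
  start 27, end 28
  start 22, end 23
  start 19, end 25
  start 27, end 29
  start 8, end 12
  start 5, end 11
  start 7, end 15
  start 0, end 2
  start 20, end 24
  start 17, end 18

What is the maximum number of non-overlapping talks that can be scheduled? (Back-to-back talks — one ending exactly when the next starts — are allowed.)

By end time: (0,2), (5,11), (8,12), (7,15), (16,17), (17,18), (22,23), (20,24), (19,25), (27,28), (27,29).
Pick (0,2); next start ≥ 2 → (5,11); next start ≥ 11 → (16,17); next start ≥ 17 → (17,18); next start ≥ 18 → (22,23); next start ≥ 23 → (27,28).
Selected 6 talks.

6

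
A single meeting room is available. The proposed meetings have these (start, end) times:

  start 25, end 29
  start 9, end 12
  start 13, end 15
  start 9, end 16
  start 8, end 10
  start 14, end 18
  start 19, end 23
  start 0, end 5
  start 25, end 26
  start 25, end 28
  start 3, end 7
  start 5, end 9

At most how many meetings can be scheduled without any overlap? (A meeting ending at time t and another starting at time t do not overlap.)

6

Greedy by earliest finish: after sorting by end time, pick each interval compatible with the last pick.
By end time: (0,5), (3,7), (5,9), (8,10), (9,12), (13,15), (9,16), (14,18), (19,23), (25,26), (25,28), (25,29).
Pick (0,5); next start ≥ 5 → (5,9); next start ≥ 9 → (9,12); next start ≥ 12 → (13,15); next start ≥ 15 → (19,23); next start ≥ 23 → (25,26).
Selected 6 meetings.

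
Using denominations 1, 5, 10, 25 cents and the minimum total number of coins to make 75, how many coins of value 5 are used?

0

Greedy: take as many of the largest coin as possible, then repeat with the remainder.
75 = 3×25
Count of 5: 0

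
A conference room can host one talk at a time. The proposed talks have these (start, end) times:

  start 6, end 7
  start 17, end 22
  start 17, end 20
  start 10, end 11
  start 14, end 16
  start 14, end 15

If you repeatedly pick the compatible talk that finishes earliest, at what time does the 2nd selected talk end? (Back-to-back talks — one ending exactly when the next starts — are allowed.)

Sort by end time and greedily take each interval whose start is ≥ the last chosen end.
Sorted by end: (6,7)  (10,11)  (14,15)  (14,16)  (17,20)  (17,22)
take (6,7); take (10,11); take (14,15); take (17,20).
Selected: (6,7) (10,11) (14,15) (17,20)

11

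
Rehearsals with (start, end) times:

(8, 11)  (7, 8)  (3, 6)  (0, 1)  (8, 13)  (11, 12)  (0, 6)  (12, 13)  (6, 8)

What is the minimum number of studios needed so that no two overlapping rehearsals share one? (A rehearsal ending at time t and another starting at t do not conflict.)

Events (time:±→running): 0:+→1 0:+→2 … peak 2.

2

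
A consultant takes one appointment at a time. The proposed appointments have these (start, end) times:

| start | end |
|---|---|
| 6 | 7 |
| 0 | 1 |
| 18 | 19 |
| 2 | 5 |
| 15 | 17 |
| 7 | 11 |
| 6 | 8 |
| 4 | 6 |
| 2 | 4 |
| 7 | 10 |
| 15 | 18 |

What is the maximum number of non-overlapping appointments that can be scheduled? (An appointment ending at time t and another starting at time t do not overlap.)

Sorted by end: (0,1)  (2,4)  (2,5)  (4,6)  (6,7)  (6,8)  (7,10)  (7,11)  (15,17)  (15,18)  (18,19)
take (0,1); take (2,4); take (4,6); take (6,7); skip (6,8); take (7,10); skip (7,11); take (15,17); take (18,19).
Selected 7 appointments.

7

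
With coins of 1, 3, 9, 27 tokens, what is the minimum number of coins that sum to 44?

Use the largest denomination that fits, subtract, and repeat.
44 − 1×27→17 − 1×9→8 − 2×3→2 − 2×1→0
Total coins = 1 + 1 + 2 + 2 = 6

6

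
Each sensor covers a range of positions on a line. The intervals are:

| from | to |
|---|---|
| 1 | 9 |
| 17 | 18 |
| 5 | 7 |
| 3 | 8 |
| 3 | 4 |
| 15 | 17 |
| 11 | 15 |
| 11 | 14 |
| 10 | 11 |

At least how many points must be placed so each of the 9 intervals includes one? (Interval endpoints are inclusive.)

Process intervals by earliest right end; each time one isn't hit yet, stab at its right endpoint.
Sorted: [3,4] [5,7] [3,8] [1,9] [10,11] [11,14] [11,15] [15,17] [17,18]
{[3,4]} hit by 4; {[5,7],[3,8],[1,9]} hit by 7; {[10,11],[11,14],[11,15]} hit by 11; {[15,17],[17,18]} hit by 17.
Points: 4, 7, 11, 17 (4 total).

4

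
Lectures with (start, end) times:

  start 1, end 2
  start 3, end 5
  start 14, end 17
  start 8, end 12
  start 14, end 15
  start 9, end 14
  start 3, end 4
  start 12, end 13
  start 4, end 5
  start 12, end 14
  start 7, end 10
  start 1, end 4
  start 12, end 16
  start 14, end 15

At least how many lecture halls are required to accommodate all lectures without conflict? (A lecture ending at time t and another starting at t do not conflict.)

Count concurrent intervals with a sweep; the peak is the room count.
Events (time:±→running): 1:+→1 1:+→2 2:-→1 3:+→2 3:+→3 4:-→2 4:-→1 4:+→2 5:-→1 5:-→0 7:+→1 8:+→2 9:+→3 10:-→2 12:-→1 12:+→2 12:+→3 12:+→4 … peak 4.

4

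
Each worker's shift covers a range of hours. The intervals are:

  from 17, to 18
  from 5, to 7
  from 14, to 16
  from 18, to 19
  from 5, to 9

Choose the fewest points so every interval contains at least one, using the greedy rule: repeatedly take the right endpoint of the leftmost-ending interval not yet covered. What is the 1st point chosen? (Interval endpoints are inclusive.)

7

By right end: [5,7]  [5,9]  [14,16]  [17,18]  [18,19]
[5,7] uncovered → point at 7; [14,16] uncovered → point at 16; [17,18] uncovered → point at 18.
Points: 7, 16, 18 (3 total).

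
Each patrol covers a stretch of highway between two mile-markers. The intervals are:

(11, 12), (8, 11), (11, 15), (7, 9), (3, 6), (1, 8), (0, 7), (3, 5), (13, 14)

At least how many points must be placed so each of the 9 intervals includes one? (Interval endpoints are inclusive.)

Sort by right endpoint; whenever an interval is uncovered, place a point at its right end.
By right end: [3,5]  [3,6]  [0,7]  [1,8]  [7,9]  [8,11]  [11,12]  [13,14]  [11,15]
[3,5] uncovered → point at 5; [7,9] uncovered → point at 9; [11,12] uncovered → point at 12; [13,14] uncovered → point at 14.
Points: 5, 9, 12, 14 (4 total).

4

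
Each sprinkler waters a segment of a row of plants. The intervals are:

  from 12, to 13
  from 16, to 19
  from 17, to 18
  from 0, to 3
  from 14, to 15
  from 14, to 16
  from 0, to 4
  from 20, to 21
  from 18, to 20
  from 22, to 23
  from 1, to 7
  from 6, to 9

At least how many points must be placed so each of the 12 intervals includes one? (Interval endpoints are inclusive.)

7

Sort by right endpoint; whenever an interval is uncovered, place a point at its right end.
By right end: [0,3]  [0,4]  [1,7]  [6,9]  [12,13]  [14,15]  [14,16]  [17,18]  [16,19]  [18,20]  [20,21]  [22,23]
[0,3] uncovered → point at 3; [6,9] uncovered → point at 9; [12,13] uncovered → point at 13; [14,15] uncovered → point at 15; [17,18] uncovered → point at 18; [20,21] uncovered → point at 21; [22,23] uncovered → point at 23.
Points: 3, 9, 13, 15, 18, 21, 23 (7 total).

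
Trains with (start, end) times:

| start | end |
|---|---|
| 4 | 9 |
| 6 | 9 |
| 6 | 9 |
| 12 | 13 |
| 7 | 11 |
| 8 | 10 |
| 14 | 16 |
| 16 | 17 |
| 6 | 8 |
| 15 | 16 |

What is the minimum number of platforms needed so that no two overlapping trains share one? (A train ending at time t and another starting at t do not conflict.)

Events (time:±→running): 4:+→1 6:+→2 6:+→3 6:+→4 7:+→5 … peak 5.

5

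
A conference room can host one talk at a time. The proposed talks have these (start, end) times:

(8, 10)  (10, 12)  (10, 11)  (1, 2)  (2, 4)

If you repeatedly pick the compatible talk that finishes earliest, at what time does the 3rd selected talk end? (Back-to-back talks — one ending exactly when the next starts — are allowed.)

10

Greedy by earliest finish: after sorting by end time, pick each interval compatible with the last pick.
Sorted by end: (1,2)  (2,4)  (8,10)  (10,11)  (10,12)
take (1,2); take (2,4); take (8,10); take (10,11); skip (10,12).
Selected: (1,2) (2,4) (8,10) (10,11)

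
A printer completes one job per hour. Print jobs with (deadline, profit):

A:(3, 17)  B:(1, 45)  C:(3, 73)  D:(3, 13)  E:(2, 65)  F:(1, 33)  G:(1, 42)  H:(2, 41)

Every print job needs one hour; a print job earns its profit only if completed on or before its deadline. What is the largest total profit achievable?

Profit order: C=73 E=65 B=45 G=42 H=41 F=33 A=17 D=13
Assign: C→slot 3, E→slot 2, B→slot 1, G skipped, H skipped, F skipped, A skipped, D skipped.
Slots: [1:B] [2:E] [3:C]
Profit = 45 + 65 + 73 = 183

183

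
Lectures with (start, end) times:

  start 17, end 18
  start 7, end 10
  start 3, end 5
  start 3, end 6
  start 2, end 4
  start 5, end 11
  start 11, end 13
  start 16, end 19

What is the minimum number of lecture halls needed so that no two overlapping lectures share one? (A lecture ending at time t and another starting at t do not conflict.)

3

Events (time:±→running): 2:+→1 3:+→2 3:+→3 … peak 3.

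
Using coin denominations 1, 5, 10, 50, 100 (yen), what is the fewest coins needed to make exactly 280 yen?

6

Use the largest denomination that fits, subtract, and repeat.
280 = 2×100 + 1×50 + 3×10
Total coins = 2 + 1 + 3 = 6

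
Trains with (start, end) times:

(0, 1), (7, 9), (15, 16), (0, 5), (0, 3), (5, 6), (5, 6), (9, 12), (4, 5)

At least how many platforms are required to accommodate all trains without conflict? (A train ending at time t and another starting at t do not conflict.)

3

The answer is the maximum number of intervals overlapping at any instant.
starts: [0, 0, 0, 4, 5, 5, 7, 9, 15]
ends:   [1, 3, 5, 5, 6, 6, 9, 12, 16]
s0→1 s0→2 s0→3  — peak 3.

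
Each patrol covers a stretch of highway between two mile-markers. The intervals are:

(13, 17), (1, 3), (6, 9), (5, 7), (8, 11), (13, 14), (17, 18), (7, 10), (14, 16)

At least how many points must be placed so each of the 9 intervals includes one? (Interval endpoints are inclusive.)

Process intervals by earliest right end; each time one isn't hit yet, stab at its right endpoint.
By right end: [1,3]  [5,7]  [6,9]  [7,10]  [8,11]  [13,14]  [14,16]  [13,17]  [17,18]
[1,3] uncovered → point at 3; [5,7] uncovered → point at 7; [8,11] uncovered → point at 11; [13,14] uncovered → point at 14; [17,18] uncovered → point at 18.
Points: 3, 7, 11, 14, 18 (5 total).

5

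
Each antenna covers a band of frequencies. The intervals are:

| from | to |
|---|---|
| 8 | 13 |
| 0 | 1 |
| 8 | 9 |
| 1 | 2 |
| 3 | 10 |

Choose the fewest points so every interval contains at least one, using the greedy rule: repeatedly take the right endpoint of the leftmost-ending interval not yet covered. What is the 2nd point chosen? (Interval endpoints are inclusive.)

Process intervals by earliest right end; each time one isn't hit yet, stab at its right endpoint.
By right end: [0,1]  [1,2]  [8,9]  [3,10]  [8,13]
[0,1] uncovered → point at 1; [8,9] uncovered → point at 9.
Points: 1, 9 (2 total).

9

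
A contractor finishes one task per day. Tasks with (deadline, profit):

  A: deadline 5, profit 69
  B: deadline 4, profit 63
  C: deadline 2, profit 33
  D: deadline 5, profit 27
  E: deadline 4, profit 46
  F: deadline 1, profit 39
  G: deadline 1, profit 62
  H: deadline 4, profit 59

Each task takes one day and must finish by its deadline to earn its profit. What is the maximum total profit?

299

Profit order: A=69 B=63 G=62 H=59 E=46 F=39 C=33 D=27
Assign: A→slot 5, B→slot 4, G→slot 1, H→slot 3, E→slot 2, F skipped, C skipped, D skipped.
Slots: [1:G] [2:E] [3:H] [4:B] [5:A]
Profit = 62 + 46 + 59 + 63 + 69 = 299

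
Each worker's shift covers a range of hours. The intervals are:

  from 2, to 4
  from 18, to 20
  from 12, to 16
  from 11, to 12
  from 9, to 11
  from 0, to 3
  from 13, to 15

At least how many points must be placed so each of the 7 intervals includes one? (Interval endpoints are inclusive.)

4

Process intervals by earliest right end; each time one isn't hit yet, stab at its right endpoint.
By right end: [0,3]  [2,4]  [9,11]  [11,12]  [13,15]  [12,16]  [18,20]
[0,3] uncovered → point at 3; [9,11] uncovered → point at 11; [13,15] uncovered → point at 15; [18,20] uncovered → point at 20.
Points: 3, 11, 15, 20 (4 total).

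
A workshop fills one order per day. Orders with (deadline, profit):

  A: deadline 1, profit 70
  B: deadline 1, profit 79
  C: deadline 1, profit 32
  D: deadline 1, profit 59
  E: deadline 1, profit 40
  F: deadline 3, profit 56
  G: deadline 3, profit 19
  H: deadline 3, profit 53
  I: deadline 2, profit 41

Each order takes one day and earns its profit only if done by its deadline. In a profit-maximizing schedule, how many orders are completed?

Take jobs in profit order; each goes to the latest open slot no later than its deadline.
Profit order: B=79 A=70 D=59 F=56 H=53 I=41 E=40 C=32 G=19
Assign: B→slot 1, A skipped, D skipped, F→slot 3, H→slot 2, I skipped, E skipped, C skipped, G skipped.
Slots: [1:B] [2:H] [3:F]
3 of 9 scheduled.

3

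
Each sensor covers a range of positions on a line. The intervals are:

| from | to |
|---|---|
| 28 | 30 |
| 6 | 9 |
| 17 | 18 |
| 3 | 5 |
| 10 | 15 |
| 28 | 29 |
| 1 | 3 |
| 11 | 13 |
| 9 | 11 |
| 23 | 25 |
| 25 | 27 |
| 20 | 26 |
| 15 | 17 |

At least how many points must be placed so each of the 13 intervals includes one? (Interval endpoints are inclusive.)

By right end: [1,3]  [3,5]  [6,9]  [9,11]  [11,13]  [10,15]  [15,17]  [17,18]  [23,25]  [20,26]  [25,27]  [28,29]  [28,30]
[1,3] uncovered → point at 3; [6,9] uncovered → point at 9; [11,13] uncovered → point at 13; [15,17] uncovered → point at 17; [23,25] uncovered → point at 25; [28,29] uncovered → point at 29.
Points: 3, 9, 13, 17, 25, 29 (6 total).

6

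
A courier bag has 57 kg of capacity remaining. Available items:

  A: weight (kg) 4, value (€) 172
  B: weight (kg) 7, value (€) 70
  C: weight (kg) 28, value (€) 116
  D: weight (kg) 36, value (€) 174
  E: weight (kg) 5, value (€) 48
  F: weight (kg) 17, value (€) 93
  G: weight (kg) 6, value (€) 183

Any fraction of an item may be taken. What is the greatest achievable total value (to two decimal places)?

Sort by value per unit weight and fill in that order.
Ratios (sorted): A 43.00, G 30.50, B 10.00, E 9.60, F 5.47, D 4.83, C 4.14
take A (4 @ 172); take G (6 @ 183); take B (7 @ 70); take E (5 @ 48); take F (17 @ 93); take 18/36 of D → 87.00. Capacity used 57/57.
Total value = 653.00

653.00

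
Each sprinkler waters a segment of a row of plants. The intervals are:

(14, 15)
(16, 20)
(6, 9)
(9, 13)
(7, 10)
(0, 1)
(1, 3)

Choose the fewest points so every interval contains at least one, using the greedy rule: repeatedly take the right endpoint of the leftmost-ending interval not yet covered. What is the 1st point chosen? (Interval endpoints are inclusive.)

Sorted: [0,1] [1,3] [6,9] [7,10] [9,13] [14,15] [16,20]
{[0,1],[1,3]} hit by 1; {[6,9],[7,10],[9,13]} hit by 9; {[14,15]} hit by 15; {[16,20]} hit by 20.
Points: 1, 9, 15, 20 (4 total).

1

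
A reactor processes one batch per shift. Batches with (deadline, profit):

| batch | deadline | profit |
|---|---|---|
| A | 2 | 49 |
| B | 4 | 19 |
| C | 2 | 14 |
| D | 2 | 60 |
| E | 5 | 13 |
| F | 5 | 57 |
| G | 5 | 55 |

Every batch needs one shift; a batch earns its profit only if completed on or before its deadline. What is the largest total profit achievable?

240

Take jobs in profit order; each goes to the latest open slot no later than its deadline.
Profit order: D=60 F=57 G=55 A=49 B=19 C=14 E=13
Assign: D→slot 2, F→slot 5, G→slot 4, A→slot 1, B→slot 3, C skipped, E skipped.
Slots: [1:A] [2:D] [3:B] [4:G] [5:F]
Profit = 49 + 60 + 19 + 55 + 57 = 240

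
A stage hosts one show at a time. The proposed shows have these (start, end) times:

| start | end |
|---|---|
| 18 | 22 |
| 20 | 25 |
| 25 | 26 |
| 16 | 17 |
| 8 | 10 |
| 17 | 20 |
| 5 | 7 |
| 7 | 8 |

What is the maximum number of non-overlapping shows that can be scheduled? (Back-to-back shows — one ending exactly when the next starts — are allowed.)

Order by finish time; keep every interval that doesn't clash with the previous kept one.
Sorted by end: (5,7)  (7,8)  (8,10)  (16,17)  (17,20)  (18,22)  (20,25)  (25,26)
take (5,7); take (7,8); take (8,10); take (16,17); take (17,20); take (20,25); take (25,26).
Selected 7 shows.

7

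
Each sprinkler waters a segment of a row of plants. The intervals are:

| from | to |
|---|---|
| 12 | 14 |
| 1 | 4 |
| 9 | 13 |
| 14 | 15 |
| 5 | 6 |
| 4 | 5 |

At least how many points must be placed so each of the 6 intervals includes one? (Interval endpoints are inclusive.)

Sort by right endpoint; whenever an interval is uncovered, place a point at its right end.
Sorted: [1,4] [4,5] [5,6] [9,13] [12,14] [14,15]
{[1,4],[4,5]} hit by 4; {[5,6]} hit by 6; {[9,13],[12,14]} hit by 13; {[14,15]} hit by 15.
Points: 4, 6, 13, 15 (4 total).

4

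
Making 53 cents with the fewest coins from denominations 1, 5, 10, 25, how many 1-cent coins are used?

3

Use the largest denomination that fits, subtract, and repeat.
53 − 2×25→3 − 3×1→0
Count of 1: 3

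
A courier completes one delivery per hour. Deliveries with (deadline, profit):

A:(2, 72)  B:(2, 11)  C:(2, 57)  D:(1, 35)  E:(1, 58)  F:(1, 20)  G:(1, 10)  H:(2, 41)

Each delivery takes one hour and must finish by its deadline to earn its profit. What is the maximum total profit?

130

Sort by profit descending; place each in the latest free slot ≤ its deadline.
Profit order: A=72 E=58 C=57 H=41 D=35 F=20 B=11 G=10
Assign: A→slot 2, E→slot 1, C skipped, H skipped, D skipped, F skipped, B skipped, G skipped.
Slots: [1:E] [2:A]
Profit = 58 + 72 = 130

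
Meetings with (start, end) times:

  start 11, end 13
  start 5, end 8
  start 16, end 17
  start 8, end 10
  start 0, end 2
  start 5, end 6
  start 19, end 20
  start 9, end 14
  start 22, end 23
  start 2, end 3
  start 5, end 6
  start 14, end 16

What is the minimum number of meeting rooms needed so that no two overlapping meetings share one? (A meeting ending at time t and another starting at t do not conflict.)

The answer is the maximum number of intervals overlapping at any instant.
Events (time:±→running): 0:+→1 2:-→0 2:+→1 3:-→0 5:+→1 5:+→2 5:+→3 … peak 3.

3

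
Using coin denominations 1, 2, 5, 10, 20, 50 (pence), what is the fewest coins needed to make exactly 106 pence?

4

106 = 2×50 + 1×5 + 1×1
Total coins = 2 + 1 + 1 = 4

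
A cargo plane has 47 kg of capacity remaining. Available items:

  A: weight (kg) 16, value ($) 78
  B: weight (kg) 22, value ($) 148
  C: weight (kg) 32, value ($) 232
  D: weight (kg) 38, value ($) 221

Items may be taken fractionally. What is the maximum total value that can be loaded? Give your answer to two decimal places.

Greedy by value/weight ratio, highest first.
Order: C (232/32=7.25) > B (148/22=6.73) > D (221/38=5.82) > A (78/16=4.88)
Fill: take C (32 @ 232) → take 15/22 of B → 100.91; 47/47 used.
Total value = 332.91

332.91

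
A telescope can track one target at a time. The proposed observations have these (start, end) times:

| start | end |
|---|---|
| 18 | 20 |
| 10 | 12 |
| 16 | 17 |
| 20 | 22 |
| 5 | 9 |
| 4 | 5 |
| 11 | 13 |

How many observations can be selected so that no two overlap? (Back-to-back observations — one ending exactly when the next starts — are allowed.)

6

By end time: (4,5), (5,9), (10,12), (11,13), (16,17), (18,20), (20,22).
Pick (4,5); next start ≥ 5 → (5,9); next start ≥ 9 → (10,12); next start ≥ 12 → (16,17); next start ≥ 17 → (18,20); next start ≥ 20 → (20,22).
Selected 6 observations.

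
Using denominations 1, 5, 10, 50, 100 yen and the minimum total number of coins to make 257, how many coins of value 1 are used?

Use the largest denomination that fits, subtract, and repeat.
257 = 2×100 + 1×50 + 1×5 + 2×1
Count of 1: 2

2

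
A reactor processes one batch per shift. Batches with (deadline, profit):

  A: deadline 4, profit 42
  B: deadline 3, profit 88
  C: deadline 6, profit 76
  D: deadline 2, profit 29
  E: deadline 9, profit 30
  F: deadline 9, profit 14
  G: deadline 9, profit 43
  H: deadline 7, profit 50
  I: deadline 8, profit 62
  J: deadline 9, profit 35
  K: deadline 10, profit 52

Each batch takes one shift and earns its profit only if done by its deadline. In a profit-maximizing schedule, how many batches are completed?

Sort by profit descending; place each in the latest free slot ≤ its deadline.
Profit order: B=88 C=76 I=62 K=52 H=50 G=43 A=42 J=35 E=30 D=29 F=14
Assign: B→slot 3, C→slot 6, I→slot 8, K→slot 10, H→slot 7, G→slot 9, A→slot 4, J→slot 5, E→slot 2, D→slot 1, F skipped.
Slots: [1:D] [2:E] [3:B] [4:A] [5:J] [6:C] [7:H] [8:I] [9:G] [10:K]
10 of 11 scheduled.

10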